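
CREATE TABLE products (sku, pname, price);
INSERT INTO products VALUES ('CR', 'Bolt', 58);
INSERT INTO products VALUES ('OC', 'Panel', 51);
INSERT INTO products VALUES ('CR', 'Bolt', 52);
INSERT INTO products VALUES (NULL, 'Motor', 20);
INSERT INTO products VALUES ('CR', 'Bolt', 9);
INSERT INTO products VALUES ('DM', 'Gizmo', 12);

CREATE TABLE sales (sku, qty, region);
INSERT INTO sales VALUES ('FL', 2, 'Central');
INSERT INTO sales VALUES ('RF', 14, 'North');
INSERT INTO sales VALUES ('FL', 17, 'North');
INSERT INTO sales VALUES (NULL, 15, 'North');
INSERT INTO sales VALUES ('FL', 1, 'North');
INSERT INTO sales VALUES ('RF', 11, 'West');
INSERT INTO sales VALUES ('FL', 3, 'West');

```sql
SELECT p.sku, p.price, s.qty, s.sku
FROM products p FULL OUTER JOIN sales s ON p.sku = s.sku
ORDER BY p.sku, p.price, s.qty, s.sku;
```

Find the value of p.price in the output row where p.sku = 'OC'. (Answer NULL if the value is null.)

51

FULL OUTER JOIN keeps every row from both sides; unmatched rows get NULL for the other side's columns.
Matching on p.sku = s.sku. A NULL in a compared column never satisfies the condition.
Matched pairs: 0; unmatched p rows kept: 6; unmatched s rows kept: 7.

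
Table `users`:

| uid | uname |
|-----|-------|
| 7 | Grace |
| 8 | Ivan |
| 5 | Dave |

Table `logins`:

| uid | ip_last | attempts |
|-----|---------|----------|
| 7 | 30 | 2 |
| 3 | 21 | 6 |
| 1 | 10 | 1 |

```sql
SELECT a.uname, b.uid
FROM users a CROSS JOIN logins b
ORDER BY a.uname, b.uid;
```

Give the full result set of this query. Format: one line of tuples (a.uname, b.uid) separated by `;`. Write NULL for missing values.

CROSS JOIN pairs every row of `users` with every row of `logins`: 3 × 3 = 9 rows.
After projecting and ordering:
a.uname | b.uid
Dave | 1
Dave | 3
Dave | 7
Grace | 1
Grace | 3
Grace | 7
Ivan | 1
Ivan | 3
Ivan | 7

(Dave, 1); (Dave, 3); (Dave, 7); (Grace, 1); (Grace, 3); (Grace, 7); (Ivan, 1); (Ivan, 3); (Ivan, 7)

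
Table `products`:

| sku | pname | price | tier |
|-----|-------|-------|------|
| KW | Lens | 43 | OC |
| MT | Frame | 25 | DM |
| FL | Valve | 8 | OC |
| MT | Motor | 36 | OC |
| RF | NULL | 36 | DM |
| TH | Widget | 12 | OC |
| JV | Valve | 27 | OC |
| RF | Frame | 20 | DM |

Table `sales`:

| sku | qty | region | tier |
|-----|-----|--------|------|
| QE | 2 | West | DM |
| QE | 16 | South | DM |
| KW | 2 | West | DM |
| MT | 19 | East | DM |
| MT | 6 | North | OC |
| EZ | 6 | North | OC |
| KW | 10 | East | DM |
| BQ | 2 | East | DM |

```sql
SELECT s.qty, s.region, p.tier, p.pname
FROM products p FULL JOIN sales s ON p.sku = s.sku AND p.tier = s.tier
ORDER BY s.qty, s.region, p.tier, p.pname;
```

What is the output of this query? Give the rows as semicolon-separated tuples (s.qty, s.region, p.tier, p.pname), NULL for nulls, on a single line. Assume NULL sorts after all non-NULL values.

(2, East, NULL, NULL); (2, West, NULL, NULL); (2, West, NULL, NULL); (6, North, OC, Motor); (6, North, NULL, NULL); (10, East, NULL, NULL); (16, South, NULL, NULL); (19, East, DM, Frame); (NULL, NULL, DM, Frame); (NULL, NULL, DM, NULL); (NULL, NULL, OC, Lens); (NULL, NULL, OC, Valve); (NULL, NULL, OC, Valve); (NULL, NULL, OC, Widget)

FULL OUTER JOIN keeps every row from both sides; unmatched rows get NULL for the other side's columns.
Matching on p.sku = s.sku AND p.tier = s.tier.
- p row (sku=KW, tier=OC): no match → kept, s columns NULL.
- p row (sku=MT, tier=DM): matches 1 s row(s) → 1 output row(s).
- p row (sku=FL, tier=OC): no match → kept, s columns NULL.
- p row (sku=MT, tier=OC): matches 1 s row(s) → 1 output row(s).
- p row (sku=RF, tier=DM): no match → kept, s columns NULL.
- p row (sku=TH, tier=OC): no match → kept, s columns NULL.
- p row (sku=JV, tier=OC): no match → kept, s columns NULL.
- p row (sku=RF, tier=DM): no match → kept, s columns NULL.
- 6 row(s) from s found no p partner → padded with NULL.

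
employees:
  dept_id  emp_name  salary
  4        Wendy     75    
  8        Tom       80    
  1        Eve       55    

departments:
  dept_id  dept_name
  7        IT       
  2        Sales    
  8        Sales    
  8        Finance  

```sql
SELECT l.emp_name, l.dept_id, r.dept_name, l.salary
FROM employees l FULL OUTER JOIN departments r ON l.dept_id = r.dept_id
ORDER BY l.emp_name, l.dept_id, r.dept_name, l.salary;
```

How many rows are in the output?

FULL OUTER JOIN keeps every row from both sides; unmatched rows get NULL for the other side's columns.
Matching on l.dept_id = r.dept_id.
Matched pairs: 2; unmatched l rows kept: 2; unmatched r rows kept: 2.
Total: 2 matched + 4 padded = 6 rows.

6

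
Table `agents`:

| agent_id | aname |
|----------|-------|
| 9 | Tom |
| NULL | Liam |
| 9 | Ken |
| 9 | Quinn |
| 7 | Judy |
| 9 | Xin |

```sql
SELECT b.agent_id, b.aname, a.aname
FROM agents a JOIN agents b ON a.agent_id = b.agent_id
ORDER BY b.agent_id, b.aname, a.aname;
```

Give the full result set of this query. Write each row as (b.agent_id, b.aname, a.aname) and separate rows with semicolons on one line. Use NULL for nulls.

INNER JOIN keeps only pairs where the ON condition holds.
Matching on a.agent_id = b.agent_id. A NULL in a compared column never satisfies the condition.
Matched pairs: 17.

(7, Judy, Judy); (9, Ken, Ken); (9, Ken, Quinn); (9, Ken, Tom); (9, Ken, Xin); (9, Quinn, Ken); (9, Quinn, Quinn); (9, Quinn, Tom); (9, Quinn, Xin); (9, Tom, Ken); (9, Tom, Quinn); (9, Tom, Tom); (9, Tom, Xin); (9, Xin, Ken); (9, Xin, Quinn); (9, Xin, Tom); (9, Xin, Xin)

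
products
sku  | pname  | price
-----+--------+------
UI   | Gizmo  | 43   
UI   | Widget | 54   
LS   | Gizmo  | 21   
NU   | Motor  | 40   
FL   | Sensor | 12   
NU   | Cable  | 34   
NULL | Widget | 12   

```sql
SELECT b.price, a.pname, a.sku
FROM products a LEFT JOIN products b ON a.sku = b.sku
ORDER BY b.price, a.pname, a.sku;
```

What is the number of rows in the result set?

11

LEFT JOIN keeps every row from `products a`; unmatched rows get NULL for `products b`'s columns.
Matching on a.sku = b.sku. A NULL in a compared column never satisfies the condition.
- sku=UI: 2 matching b row(s), so 2 row(s) emitted.
- sku=UI: 2 matching b row(s), so 2 row(s) emitted.
- sku=LS: 1 matching b row(s), so 1 row(s) emitted.
- sku=NU: 2 matching b row(s), so 2 row(s) emitted.
- sku=FL: 1 matching b row(s), so 1 row(s) emitted.
- sku=NU: 2 matching b row(s), so 2 row(s) emitted.
- sku=NULL: no b row matches, row kept with b columns NULL.
Total: 10 matched + 1 padded = 11 rows.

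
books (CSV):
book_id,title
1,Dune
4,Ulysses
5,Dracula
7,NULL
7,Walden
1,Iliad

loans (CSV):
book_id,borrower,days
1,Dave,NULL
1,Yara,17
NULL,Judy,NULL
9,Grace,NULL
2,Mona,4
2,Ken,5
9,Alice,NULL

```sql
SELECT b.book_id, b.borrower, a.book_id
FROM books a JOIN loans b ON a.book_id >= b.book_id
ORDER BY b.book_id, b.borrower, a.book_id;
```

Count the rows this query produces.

20

INNER JOIN keeps only pairs where the ON condition holds.
Matching on a.book_id >= b.book_id. A NULL in a compared column never satisfies the condition.
- book_id=1: 2 matching b row(s), so 2 row(s) emitted.
- book_id=4: 4 matching b row(s), so 4 row(s) emitted.
- book_id=5: 4 matching b row(s), so 4 row(s) emitted.
- book_id=7: 4 matching b row(s), so 4 row(s) emitted.
- book_id=7: 4 matching b row(s), so 4 row(s) emitted.
- book_id=1: 2 matching b row(s), so 2 row(s) emitted.
Total: 20 rows.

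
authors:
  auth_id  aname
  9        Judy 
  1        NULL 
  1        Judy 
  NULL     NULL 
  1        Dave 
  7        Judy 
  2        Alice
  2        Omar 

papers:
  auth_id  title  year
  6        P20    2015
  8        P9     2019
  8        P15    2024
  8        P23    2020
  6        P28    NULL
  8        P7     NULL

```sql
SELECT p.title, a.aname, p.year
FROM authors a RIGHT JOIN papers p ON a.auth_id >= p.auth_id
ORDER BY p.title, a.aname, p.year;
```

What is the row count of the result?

RIGHT JOIN keeps every row from `papers`; unmatched rows get NULL for `authors`'s columns.
Matching on a.auth_id >= p.auth_id. A NULL in a compared column never satisfies the condition.
Matched pairs: 8; unmatched p rows kept: 0.
Total: 8 rows.

8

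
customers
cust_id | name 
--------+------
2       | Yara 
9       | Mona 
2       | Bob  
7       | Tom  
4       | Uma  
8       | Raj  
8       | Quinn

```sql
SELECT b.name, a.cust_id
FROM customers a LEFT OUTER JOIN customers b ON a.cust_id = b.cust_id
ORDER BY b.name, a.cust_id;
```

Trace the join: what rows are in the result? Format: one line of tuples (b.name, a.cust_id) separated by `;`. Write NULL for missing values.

(Bob, 2); (Bob, 2); (Mona, 9); (Quinn, 8); (Quinn, 8); (Raj, 8); (Raj, 8); (Tom, 7); (Uma, 4); (Yara, 2); (Yara, 2)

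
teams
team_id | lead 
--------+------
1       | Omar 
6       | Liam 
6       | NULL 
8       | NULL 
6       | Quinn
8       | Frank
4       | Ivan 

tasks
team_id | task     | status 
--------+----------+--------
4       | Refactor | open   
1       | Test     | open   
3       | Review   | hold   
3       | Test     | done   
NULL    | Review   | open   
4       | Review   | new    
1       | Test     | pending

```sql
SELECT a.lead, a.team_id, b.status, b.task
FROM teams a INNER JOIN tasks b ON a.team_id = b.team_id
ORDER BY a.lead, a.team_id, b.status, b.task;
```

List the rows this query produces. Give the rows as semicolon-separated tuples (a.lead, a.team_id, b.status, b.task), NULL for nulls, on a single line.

INNER JOIN keeps only pairs where the ON condition holds.
Matching on a.team_id = b.team_id. A NULL in a compared column never satisfies the condition.
- a row (team_id=1): matches 2 b row(s) → 2 output row(s).
- a row (team_id=6): no match → dropped.
- a row (team_id=6): no match → dropped.
- a row (team_id=8): no match → dropped.
- a row (team_id=6): no match → dropped.
- a row (team_id=8): no match → dropped.
- a row (team_id=4): matches 2 b row(s) → 2 output row(s).
After projecting and ordering:
a.lead | a.team_id | b.status | b.task
Ivan | 4 | new | Review
Ivan | 4 | open | Refactor
Omar | 1 | open | Test
Omar | 1 | pending | Test

(Ivan, 4, new, Review); (Ivan, 4, open, Refactor); (Omar, 1, open, Test); (Omar, 1, pending, Test)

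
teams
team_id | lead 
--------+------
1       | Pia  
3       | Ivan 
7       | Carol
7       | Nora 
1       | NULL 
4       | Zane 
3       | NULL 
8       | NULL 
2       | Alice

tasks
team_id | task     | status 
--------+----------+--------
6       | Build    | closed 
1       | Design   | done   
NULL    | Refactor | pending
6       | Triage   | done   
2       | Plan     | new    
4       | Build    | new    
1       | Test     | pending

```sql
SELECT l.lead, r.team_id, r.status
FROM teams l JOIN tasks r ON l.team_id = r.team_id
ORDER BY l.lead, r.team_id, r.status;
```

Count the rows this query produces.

INNER JOIN keeps only pairs where the ON condition holds.
Matching on l.team_id = r.team_id. A NULL in a compared column never satisfies the condition.
- l[0] team_id=1 → 2 match(es) in r → 2 row(s).
- l[1] team_id=3 → no match; dropped.
- l[2] team_id=7 → no match; dropped.
- l[3] team_id=7 → no match; dropped.
- l[4] team_id=1 → 2 match(es) in r → 2 row(s).
- l[5] team_id=4 → 1 match(es) in r → 1 row(s).
- l[6] team_id=3 → no match; dropped.
- l[7] team_id=8 → no match; dropped.
- l[8] team_id=2 → 1 match(es) in r → 1 row(s).
Total: 6 rows.

6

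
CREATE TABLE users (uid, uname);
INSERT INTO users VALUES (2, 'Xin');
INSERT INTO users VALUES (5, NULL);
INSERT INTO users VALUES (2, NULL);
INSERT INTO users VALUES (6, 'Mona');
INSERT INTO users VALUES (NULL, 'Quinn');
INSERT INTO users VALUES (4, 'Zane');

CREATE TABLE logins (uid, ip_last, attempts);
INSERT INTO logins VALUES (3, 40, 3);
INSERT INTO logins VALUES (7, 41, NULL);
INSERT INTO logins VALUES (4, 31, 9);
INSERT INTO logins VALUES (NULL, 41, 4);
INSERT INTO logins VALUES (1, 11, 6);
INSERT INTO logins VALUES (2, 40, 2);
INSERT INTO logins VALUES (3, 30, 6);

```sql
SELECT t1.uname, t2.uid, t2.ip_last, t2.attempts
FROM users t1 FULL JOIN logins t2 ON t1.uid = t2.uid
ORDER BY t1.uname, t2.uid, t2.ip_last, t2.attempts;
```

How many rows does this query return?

FULL OUTER JOIN keeps every row from both sides; unmatched rows get NULL for the other side's columns.
Matching on t1.uid = t2.uid. A NULL in a compared column never satisfies the condition.
Matched pairs: 3; unmatched t1 rows kept: 3; unmatched t2 rows kept: 5.
Total: 3 matched + 8 padded = 11 rows.

11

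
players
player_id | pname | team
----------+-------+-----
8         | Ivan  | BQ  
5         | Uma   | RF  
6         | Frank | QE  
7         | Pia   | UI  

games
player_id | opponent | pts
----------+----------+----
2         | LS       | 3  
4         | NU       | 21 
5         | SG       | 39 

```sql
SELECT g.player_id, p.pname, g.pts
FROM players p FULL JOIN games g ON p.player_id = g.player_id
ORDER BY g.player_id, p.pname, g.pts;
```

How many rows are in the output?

FULL OUTER JOIN keeps every row from both sides; unmatched rows get NULL for the other side's columns.
Matching on p.player_id = g.player_id.
- p[0] player_id=8 → no match; kept with NULLs on the g side.
- p[1] player_id=5 → 1 match(es) in g → 1 row(s).
- p[2] player_id=6 → no match; kept with NULLs on the g side.
- p[3] player_id=7 → no match; kept with NULLs on the g side.
- plus 2 unmatched g row(s), each kept with NULL p columns.
Total: 1 matched + 5 padded = 6 rows.

6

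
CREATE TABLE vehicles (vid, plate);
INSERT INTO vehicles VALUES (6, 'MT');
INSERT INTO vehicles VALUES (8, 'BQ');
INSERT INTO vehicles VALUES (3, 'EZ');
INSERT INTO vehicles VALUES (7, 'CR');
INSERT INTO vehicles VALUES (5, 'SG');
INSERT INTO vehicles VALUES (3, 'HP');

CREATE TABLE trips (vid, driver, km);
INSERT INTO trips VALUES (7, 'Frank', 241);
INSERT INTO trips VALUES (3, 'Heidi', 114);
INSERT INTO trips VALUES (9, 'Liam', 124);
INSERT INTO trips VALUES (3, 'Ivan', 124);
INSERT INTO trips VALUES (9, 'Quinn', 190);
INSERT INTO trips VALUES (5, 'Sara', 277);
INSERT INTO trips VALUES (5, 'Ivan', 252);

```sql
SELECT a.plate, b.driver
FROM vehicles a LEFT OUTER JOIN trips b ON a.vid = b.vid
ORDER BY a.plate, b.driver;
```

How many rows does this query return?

9

LEFT JOIN keeps every row from `vehicles`; unmatched rows get NULL for `trips`'s columns.
Matching on a.vid = b.vid.
- vid=6: no b row matches, row kept with b columns NULL.
- vid=8: no b row matches, row kept with b columns NULL.
- vid=3: 2 matching b row(s), so 2 row(s) emitted.
- vid=7: 1 matching b row(s), so 1 row(s) emitted.
- vid=5: 2 matching b row(s), so 2 row(s) emitted.
- vid=3: 2 matching b row(s), so 2 row(s) emitted.
Total: 7 matched + 2 padded = 9 rows.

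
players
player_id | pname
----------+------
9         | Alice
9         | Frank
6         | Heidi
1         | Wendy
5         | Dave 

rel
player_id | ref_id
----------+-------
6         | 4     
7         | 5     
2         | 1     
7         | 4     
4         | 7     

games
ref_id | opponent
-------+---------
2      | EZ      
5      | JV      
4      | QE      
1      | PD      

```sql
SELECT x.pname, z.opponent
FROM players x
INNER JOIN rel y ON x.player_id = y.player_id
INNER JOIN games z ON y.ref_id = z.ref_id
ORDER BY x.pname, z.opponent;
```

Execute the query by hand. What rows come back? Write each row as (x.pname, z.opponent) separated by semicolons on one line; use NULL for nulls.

(Heidi, QE)

Step 1 — x INNER JOIN y on player_id → 1 row(s).
Then INNER JOIN `games z` on ref_id: keep only rows whose y.ref_id appears in z.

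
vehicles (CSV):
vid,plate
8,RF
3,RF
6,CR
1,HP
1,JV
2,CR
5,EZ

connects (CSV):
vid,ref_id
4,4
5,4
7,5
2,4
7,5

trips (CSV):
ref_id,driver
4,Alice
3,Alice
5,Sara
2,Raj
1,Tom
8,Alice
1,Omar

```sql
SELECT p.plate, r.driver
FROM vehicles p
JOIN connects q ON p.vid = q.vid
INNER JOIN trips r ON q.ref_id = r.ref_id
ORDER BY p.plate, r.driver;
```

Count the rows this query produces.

Evaluate left to right. First `vehicles p INNER JOIN connects q` on vid: 2 row(s).
Then INNER JOIN `trips r` on ref_id: keep only rows whose q.ref_id appears in r.
Result: 2 row(s).

2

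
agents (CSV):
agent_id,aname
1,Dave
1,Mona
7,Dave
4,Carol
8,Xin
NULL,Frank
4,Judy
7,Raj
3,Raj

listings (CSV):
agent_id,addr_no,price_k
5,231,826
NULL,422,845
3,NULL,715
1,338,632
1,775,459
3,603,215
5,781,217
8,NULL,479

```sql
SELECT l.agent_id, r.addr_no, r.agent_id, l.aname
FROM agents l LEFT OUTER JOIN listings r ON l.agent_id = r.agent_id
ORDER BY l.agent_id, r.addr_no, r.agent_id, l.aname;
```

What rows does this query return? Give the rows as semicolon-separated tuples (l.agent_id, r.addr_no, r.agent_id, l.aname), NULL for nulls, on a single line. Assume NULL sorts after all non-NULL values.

(1, 338, 1, Dave); (1, 338, 1, Mona); (1, 775, 1, Dave); (1, 775, 1, Mona); (3, 603, 3, Raj); (3, NULL, 3, Raj); (4, NULL, NULL, Carol); (4, NULL, NULL, Judy); (7, NULL, NULL, Dave); (7, NULL, NULL, Raj); (8, NULL, 8, Xin); (NULL, NULL, NULL, Frank)

LEFT JOIN keeps every row from `agents`; unmatched rows get NULL for `listings`'s columns.
Matching on l.agent_id = r.agent_id. A NULL in a compared column never satisfies the condition.
Matched pairs: 7; unmatched l rows kept: 5.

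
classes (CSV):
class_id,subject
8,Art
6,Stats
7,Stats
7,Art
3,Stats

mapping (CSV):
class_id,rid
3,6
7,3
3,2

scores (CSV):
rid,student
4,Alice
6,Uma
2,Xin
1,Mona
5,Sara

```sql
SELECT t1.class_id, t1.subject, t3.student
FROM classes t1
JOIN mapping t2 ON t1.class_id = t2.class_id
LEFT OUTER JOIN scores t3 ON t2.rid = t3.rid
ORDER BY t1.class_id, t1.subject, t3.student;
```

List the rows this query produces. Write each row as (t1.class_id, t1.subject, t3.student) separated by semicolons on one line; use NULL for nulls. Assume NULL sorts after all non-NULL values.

Step 1 — t1 INNER JOIN t2 on class_id → 4 row(s).
Then LEFT JOIN `scores t3` on rid: each of those 4 rows is kept; rows whose t2.rid has no match in t3 get NULL for t3's columns.

(3, Stats, Uma); (3, Stats, Xin); (7, Art, NULL); (7, Stats, NULL)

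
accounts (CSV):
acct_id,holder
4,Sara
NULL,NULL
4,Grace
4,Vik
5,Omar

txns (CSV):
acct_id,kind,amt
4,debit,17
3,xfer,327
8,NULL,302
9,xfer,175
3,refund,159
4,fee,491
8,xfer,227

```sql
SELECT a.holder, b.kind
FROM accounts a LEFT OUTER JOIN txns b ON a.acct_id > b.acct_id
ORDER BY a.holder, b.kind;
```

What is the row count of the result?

LEFT JOIN keeps every row from `accounts`; unmatched rows get NULL for `txns`'s columns.
Matching on a.acct_id > b.acct_id. A NULL in a compared column never satisfies the condition.
Matched pairs: 10; unmatched a rows kept: 1.
Total: 10 matched + 1 padded = 11 rows.

11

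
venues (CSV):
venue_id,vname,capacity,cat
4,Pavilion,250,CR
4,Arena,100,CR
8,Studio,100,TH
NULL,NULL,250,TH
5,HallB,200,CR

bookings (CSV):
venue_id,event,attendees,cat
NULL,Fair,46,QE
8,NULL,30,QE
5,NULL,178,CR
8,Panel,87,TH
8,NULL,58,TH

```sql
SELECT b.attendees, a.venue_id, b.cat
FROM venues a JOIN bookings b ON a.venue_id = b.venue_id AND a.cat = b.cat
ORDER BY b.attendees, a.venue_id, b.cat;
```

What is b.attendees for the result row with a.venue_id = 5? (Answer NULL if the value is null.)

178

INNER JOIN keeps only pairs where the ON condition holds.
Matching on a.venue_id = b.venue_id AND a.cat = b.cat. A NULL in a compared column never satisfies the condition.
- venue_id=4, cat=CR: no matching b row, dropped.
- venue_id=4, cat=CR: no matching b row, dropped.
- venue_id=8, cat=TH: 2 matching b row(s), so 2 row(s) emitted.
- venue_id=NULL, cat=TH: no matching b row, dropped.
- venue_id=5, cat=CR: 1 matching b row(s), so 1 row(s) emitted.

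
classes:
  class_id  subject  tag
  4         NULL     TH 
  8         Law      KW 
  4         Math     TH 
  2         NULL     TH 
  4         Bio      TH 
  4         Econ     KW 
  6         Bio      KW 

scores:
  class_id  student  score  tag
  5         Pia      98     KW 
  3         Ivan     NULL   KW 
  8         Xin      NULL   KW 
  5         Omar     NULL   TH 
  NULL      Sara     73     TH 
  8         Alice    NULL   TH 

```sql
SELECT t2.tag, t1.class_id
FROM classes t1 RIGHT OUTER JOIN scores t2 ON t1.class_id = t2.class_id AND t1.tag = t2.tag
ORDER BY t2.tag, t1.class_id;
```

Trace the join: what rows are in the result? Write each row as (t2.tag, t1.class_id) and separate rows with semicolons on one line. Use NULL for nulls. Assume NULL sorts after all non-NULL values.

(KW, 8); (KW, NULL); (KW, NULL); (TH, NULL); (TH, NULL); (TH, NULL)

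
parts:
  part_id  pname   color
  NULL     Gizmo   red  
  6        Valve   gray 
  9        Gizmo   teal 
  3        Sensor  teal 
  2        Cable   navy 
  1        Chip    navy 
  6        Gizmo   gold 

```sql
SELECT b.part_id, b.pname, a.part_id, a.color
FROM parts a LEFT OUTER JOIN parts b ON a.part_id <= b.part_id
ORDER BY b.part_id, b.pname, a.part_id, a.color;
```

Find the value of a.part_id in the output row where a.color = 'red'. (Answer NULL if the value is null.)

NULL

LEFT JOIN keeps every row from `parts a`; unmatched rows get NULL for `parts b`'s columns.
Matching on a.part_id <= b.part_id. A NULL in a compared column never satisfies the condition.
- part_id=NULL: no b row matches, row kept with b columns NULL.
- part_id=6: 3 matching b row(s), so 3 row(s) emitted.
- part_id=9: 1 matching b row(s), so 1 row(s) emitted.
- part_id=3: 4 matching b row(s), so 4 row(s) emitted.
- part_id=2: 5 matching b row(s), so 5 row(s) emitted.
- part_id=1: 6 matching b row(s), so 6 row(s) emitted.
- part_id=6: 3 matching b row(s), so 3 row(s) emitted.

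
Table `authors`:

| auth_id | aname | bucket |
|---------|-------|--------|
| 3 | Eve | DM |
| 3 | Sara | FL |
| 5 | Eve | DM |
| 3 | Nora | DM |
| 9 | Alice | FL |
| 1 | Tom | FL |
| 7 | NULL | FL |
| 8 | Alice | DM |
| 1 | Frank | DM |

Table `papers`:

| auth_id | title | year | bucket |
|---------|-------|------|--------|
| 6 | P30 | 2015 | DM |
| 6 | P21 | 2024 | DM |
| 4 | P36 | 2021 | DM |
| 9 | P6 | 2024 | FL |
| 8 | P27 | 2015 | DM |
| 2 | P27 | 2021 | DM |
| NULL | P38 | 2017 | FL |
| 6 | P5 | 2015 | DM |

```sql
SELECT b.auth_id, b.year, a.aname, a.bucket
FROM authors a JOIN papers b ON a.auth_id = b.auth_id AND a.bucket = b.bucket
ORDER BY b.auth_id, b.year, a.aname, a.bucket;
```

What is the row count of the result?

INNER JOIN keeps only pairs where the ON condition holds.
Matching on a.auth_id = b.auth_id AND a.bucket = b.bucket. A NULL in a compared column never satisfies the condition.
- a row (auth_id=3, bucket=DM): no match → dropped.
- a row (auth_id=3, bucket=FL): no match → dropped.
- a row (auth_id=5, bucket=DM): no match → dropped.
- a row (auth_id=3, bucket=DM): no match → dropped.
- a row (auth_id=9, bucket=FL): matches 1 b row(s) → 1 output row(s).
- a row (auth_id=1, bucket=FL): no match → dropped.
- a row (auth_id=7, bucket=FL): no match → dropped.
- a row (auth_id=8, bucket=DM): matches 1 b row(s) → 1 output row(s).
- a row (auth_id=1, bucket=DM): no match → dropped.
Total: 2 rows.

2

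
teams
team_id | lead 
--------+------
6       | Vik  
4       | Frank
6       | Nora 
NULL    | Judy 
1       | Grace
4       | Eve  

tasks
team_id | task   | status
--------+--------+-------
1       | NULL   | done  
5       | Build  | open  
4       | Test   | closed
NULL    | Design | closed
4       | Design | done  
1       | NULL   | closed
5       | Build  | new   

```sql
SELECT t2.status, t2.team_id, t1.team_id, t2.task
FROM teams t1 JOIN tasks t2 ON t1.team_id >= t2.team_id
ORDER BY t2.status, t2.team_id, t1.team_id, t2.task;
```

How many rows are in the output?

INNER JOIN keeps only pairs where the ON condition holds.
Matching on t1.team_id >= t2.team_id. A NULL in a compared column never satisfies the condition.
- team_id=6: 6 matching t2 row(s), so 6 row(s) emitted.
- team_id=4: 4 matching t2 row(s), so 4 row(s) emitted.
- team_id=6: 6 matching t2 row(s), so 6 row(s) emitted.
- team_id=NULL: no matching t2 row, dropped.
- team_id=1: 2 matching t2 row(s), so 2 row(s) emitted.
- team_id=4: 4 matching t2 row(s), so 4 row(s) emitted.
Total: 22 rows.

22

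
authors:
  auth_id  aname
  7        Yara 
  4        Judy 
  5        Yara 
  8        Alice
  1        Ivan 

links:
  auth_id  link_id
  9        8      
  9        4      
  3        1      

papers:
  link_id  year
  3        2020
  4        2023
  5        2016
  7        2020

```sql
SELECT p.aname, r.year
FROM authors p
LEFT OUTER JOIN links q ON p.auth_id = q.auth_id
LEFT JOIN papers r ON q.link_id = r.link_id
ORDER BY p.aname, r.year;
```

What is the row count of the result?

Step 1 — p LEFT JOIN q on auth_id → 5 row(s).
Then LEFT JOIN `papers r` on link_id: each of those 5 rows is kept; rows whose q.link_id has no match in r get NULL for r's columns.
Result: 5 row(s).

5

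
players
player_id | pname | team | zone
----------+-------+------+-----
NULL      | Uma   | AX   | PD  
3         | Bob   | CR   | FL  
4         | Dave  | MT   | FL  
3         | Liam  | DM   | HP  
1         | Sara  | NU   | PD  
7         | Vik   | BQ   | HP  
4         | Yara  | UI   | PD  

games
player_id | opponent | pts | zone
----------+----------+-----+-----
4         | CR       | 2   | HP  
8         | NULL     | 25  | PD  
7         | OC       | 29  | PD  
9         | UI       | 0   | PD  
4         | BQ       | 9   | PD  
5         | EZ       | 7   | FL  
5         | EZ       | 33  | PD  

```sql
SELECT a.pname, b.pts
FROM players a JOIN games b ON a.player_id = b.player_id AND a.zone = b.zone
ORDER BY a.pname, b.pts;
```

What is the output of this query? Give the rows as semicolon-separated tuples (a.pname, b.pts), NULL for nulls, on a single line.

(Yara, 9)

INNER JOIN keeps only pairs where the ON condition holds.
Matching on a.player_id = b.player_id AND a.zone = b.zone. A NULL in a compared column never satisfies the condition.
- a row (player_id=NULL, zone=PD): no match → dropped.
- a row (player_id=3, zone=FL): no match → dropped.
- a row (player_id=4, zone=FL): no match → dropped.
- a row (player_id=3, zone=HP): no match → dropped.
- a row (player_id=1, zone=PD): no match → dropped.
- a row (player_id=7, zone=HP): no match → dropped.
- a row (player_id=4, zone=PD): matches 1 b row(s) → 1 output row(s).
After projecting and ordering:
a.pname | b.pts
Yara | 9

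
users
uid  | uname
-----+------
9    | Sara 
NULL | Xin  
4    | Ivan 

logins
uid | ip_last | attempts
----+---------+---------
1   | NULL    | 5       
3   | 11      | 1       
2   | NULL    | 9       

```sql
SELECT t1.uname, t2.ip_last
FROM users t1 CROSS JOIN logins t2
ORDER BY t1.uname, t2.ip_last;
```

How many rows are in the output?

9

CROSS JOIN pairs every row of `users` with every row of `logins`: 3 × 3 = 9 rows.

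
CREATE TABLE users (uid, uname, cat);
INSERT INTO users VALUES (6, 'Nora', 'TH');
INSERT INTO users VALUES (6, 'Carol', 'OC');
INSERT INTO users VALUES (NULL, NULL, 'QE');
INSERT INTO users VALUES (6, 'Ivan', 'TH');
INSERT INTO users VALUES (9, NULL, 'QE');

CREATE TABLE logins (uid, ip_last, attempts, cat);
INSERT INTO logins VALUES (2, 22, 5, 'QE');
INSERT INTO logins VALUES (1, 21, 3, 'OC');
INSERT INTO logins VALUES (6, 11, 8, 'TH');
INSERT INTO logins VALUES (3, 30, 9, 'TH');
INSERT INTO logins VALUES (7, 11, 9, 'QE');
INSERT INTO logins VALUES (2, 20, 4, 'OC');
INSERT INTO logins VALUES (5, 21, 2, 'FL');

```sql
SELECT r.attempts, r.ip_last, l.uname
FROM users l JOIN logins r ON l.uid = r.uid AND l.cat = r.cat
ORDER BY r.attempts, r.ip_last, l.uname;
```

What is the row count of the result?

2

INNER JOIN keeps only pairs where the ON condition holds.
Matching on l.uid = r.uid AND l.cat = r.cat. A NULL in a compared column never satisfies the condition.
Matched pairs: 2.
Total: 2 rows.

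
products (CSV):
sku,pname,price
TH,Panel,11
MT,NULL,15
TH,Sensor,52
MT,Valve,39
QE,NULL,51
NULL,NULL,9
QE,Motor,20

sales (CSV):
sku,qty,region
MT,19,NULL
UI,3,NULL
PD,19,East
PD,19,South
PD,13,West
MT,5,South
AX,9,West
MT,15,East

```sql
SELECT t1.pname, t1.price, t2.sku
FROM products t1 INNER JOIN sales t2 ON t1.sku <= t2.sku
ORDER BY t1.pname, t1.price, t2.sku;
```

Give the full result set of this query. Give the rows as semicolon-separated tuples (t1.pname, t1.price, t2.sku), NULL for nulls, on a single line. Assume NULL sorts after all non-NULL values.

INNER JOIN keeps only pairs where the ON condition holds.
Matching on t1.sku <= t2.sku. A NULL in a compared column never satisfies the condition.
- t1[0] sku=TH → 1 match(es) in t2 → 1 row(s).
- t1[1] sku=MT → 7 match(es) in t2 → 7 row(s).
- t1[2] sku=TH → 1 match(es) in t2 → 1 row(s).
- t1[3] sku=MT → 7 match(es) in t2 → 7 row(s).
- t1[4] sku=QE → 1 match(es) in t2 → 1 row(s).
- t1[5] sku=NULL → no match; dropped.
- t1[6] sku=QE → 1 match(es) in t2 → 1 row(s).

(Motor, 20, UI); (Panel, 11, UI); (Sensor, 52, UI); (Valve, 39, MT); (Valve, 39, MT); (Valve, 39, MT); (Valve, 39, PD); (Valve, 39, PD); (Valve, 39, PD); (Valve, 39, UI); (NULL, 15, MT); (NULL, 15, MT); (NULL, 15, MT); (NULL, 15, PD); (NULL, 15, PD); (NULL, 15, PD); (NULL, 15, UI); (NULL, 51, UI)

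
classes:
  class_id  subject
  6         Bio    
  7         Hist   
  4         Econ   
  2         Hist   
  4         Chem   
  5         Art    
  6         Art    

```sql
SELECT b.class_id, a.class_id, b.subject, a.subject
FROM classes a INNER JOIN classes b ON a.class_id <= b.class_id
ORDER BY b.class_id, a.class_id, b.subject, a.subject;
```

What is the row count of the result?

INNER JOIN keeps only pairs where the ON condition holds.
Matching on a.class_id <= b.class_id.
- a (class_id=6) pairs with 3 row(s) of b.
- a (class_id=7) pairs with 1 row(s) of b.
- a (class_id=4) pairs with 6 row(s) of b.
- a (class_id=2) pairs with 7 row(s) of b.
- a (class_id=4) pairs with 6 row(s) of b.
- a (class_id=5) pairs with 4 row(s) of b.
- a (class_id=6) pairs with 3 row(s) of b.
Total: 30 rows.

30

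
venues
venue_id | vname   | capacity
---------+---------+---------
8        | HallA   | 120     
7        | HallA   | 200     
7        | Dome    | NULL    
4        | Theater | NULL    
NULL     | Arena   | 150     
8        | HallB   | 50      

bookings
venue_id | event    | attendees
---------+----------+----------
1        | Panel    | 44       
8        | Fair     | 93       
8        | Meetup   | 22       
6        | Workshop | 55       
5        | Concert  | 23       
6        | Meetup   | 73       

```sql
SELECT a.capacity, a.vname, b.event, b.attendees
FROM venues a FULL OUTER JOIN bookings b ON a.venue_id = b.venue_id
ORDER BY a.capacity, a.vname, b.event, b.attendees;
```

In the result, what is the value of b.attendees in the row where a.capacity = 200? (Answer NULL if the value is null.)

NULL

FULL OUTER JOIN keeps every row from both sides; unmatched rows get NULL for the other side's columns.
Matching on a.venue_id = b.venue_id. A NULL in a compared column never satisfies the condition.
Matched pairs: 4; unmatched a rows kept: 4; unmatched b rows kept: 4.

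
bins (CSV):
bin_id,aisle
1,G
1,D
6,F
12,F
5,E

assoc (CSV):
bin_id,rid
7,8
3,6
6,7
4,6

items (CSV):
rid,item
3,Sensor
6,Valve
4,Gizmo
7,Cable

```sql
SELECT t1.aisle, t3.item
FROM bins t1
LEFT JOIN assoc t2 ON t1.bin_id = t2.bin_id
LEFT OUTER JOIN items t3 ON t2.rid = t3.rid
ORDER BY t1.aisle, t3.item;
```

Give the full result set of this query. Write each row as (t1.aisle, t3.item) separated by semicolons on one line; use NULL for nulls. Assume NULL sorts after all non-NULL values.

(D, NULL); (E, NULL); (F, Cable); (F, NULL); (G, NULL)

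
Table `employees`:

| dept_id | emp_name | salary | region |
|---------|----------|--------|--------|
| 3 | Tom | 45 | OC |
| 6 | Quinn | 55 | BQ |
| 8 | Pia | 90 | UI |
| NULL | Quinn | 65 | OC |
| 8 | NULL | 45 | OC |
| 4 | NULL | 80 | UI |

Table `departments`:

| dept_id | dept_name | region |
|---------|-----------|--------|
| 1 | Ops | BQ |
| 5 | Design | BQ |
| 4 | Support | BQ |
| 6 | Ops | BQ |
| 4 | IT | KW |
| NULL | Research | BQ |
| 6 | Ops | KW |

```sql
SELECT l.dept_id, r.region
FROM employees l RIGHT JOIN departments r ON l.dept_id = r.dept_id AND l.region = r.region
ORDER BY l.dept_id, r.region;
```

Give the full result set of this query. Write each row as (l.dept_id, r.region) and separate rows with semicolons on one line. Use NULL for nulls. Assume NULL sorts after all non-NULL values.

(6, BQ); (NULL, BQ); (NULL, BQ); (NULL, BQ); (NULL, BQ); (NULL, KW); (NULL, KW)

RIGHT JOIN keeps every row from `departments`; unmatched rows get NULL for `employees`'s columns.
Matching on l.dept_id = r.dept_id AND l.region = r.region. A NULL in a compared column never satisfies the condition.
- dept_id=3, region=OC: no matching r row.
- dept_id=6, region=BQ: 1 matching r row(s), so 1 row(s) emitted.
- dept_id=8, region=UI: no matching r row.
- dept_id=NULL, region=OC: no matching r row.
- dept_id=8, region=OC: no matching r row.
- dept_id=4, region=UI: no matching r row.
- 6 row(s) from r found no l partner → padded with NULL.
After projecting and ordering:
l.dept_id | r.region
6 | BQ
NULL | BQ
NULL | BQ
NULL | BQ
NULL | BQ
NULL | KW
NULL | KW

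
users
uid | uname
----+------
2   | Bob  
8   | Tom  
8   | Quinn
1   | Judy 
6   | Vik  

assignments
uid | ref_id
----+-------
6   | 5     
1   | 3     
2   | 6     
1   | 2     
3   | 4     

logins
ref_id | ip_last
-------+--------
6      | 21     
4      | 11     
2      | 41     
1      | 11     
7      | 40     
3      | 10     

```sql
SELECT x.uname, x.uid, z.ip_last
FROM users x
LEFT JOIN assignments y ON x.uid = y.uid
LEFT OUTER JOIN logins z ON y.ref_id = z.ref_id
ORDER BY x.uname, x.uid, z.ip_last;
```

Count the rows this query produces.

Step 1 — x LEFT JOIN y on uid → 6 row(s).
Then LEFT JOIN `logins z` on ref_id: each of those 6 rows is kept; rows whose y.ref_id has no match in z get NULL for z's columns.
Result: 6 row(s).

6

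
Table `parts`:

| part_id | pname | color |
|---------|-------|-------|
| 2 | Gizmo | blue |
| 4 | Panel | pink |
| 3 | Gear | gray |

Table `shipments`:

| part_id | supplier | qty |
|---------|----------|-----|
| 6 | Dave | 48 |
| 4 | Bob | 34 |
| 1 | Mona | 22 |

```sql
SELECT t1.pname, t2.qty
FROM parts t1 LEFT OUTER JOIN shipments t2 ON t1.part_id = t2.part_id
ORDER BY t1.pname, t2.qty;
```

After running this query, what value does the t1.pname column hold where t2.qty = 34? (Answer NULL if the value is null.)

Panel

LEFT JOIN keeps every row from `parts`; unmatched rows get NULL for `shipments`'s columns.
Matching on t1.part_id = t2.part_id.
- t1 row (part_id=2): no match → kept, t2 columns NULL.
- t1 row (part_id=4): matches 1 t2 row(s) → 1 output row(s).
- t1 row (part_id=3): no match → kept, t2 columns NULL.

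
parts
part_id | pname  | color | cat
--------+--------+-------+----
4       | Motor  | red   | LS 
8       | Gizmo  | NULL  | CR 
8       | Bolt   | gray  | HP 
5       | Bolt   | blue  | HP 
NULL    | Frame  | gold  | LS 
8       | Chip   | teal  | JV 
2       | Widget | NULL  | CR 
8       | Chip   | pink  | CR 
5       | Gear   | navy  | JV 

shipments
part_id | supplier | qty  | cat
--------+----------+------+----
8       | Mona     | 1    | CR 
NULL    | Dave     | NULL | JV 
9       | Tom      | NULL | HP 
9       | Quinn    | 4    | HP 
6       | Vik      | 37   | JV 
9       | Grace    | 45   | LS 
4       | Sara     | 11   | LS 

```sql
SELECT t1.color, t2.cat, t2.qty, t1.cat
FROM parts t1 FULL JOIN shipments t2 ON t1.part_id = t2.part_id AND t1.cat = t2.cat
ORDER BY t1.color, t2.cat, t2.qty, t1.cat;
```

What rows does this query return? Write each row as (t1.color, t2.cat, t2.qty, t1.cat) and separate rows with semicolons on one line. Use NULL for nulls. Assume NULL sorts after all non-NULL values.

(blue, NULL, NULL, HP); (gold, NULL, NULL, LS); (gray, NULL, NULL, HP); (navy, NULL, NULL, JV); (pink, CR, 1, CR); (red, LS, 11, LS); (teal, NULL, NULL, JV); (NULL, CR, 1, CR); (NULL, HP, 4, NULL); (NULL, HP, NULL, NULL); (NULL, JV, 37, NULL); (NULL, JV, NULL, NULL); (NULL, LS, 45, NULL); (NULL, NULL, NULL, CR)

FULL OUTER JOIN keeps every row from both sides; unmatched rows get NULL for the other side's columns.
Matching on t1.part_id = t2.part_id AND t1.cat = t2.cat. A NULL in a compared column never satisfies the condition.
- part_id=4, cat=LS: 1 matching t2 row(s), so 1 row(s) emitted.
- part_id=8, cat=CR: 1 matching t2 row(s), so 1 row(s) emitted.
- part_id=8, cat=HP: no t2 row matches, row kept with t2 columns NULL.
- part_id=5, cat=HP: no t2 row matches, row kept with t2 columns NULL.
- part_id=NULL, cat=LS: no t2 row matches, row kept with t2 columns NULL.
- part_id=8, cat=JV: no t2 row matches, row kept with t2 columns NULL.
- part_id=2, cat=CR: no t2 row matches, row kept with t2 columns NULL.
- part_id=8, cat=CR: 1 matching t2 row(s), so 1 row(s) emitted.
- part_id=5, cat=JV: no t2 row matches, row kept with t2 columns NULL.
- 5 t2 row(s) had no t1 match → kept, t1 columns NULL.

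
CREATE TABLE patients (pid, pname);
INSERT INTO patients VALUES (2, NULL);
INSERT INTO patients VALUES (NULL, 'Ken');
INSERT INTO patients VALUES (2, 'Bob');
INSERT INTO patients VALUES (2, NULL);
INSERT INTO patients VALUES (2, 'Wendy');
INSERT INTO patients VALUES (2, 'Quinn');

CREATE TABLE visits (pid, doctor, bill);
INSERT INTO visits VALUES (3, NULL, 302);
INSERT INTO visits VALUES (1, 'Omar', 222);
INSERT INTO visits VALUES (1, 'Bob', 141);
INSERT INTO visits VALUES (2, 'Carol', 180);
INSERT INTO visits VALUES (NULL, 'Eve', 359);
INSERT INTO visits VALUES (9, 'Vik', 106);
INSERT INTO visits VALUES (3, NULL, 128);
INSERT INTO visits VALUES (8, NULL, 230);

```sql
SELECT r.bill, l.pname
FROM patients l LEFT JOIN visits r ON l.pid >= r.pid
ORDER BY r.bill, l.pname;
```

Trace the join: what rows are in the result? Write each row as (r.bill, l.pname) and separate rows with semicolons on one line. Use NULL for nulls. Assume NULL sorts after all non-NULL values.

(141, Bob); (141, Quinn); (141, Wendy); (141, NULL); (141, NULL); (180, Bob); (180, Quinn); (180, Wendy); (180, NULL); (180, NULL); (222, Bob); (222, Quinn); (222, Wendy); (222, NULL); (222, NULL); (NULL, Ken)

LEFT JOIN keeps every row from `patients`; unmatched rows get NULL for `visits`'s columns.
Matching on l.pid >= r.pid. A NULL in a compared column never satisfies the condition.
- l row (pid=2): matches 3 r row(s) → 3 output row(s).
- l row (pid=NULL): no match → kept, r columns NULL.
- l row (pid=2): matches 3 r row(s) → 3 output row(s).
- l row (pid=2): matches 3 r row(s) → 3 output row(s).
- l row (pid=2): matches 3 r row(s) → 3 output row(s).
- l row (pid=2): matches 3 r row(s) → 3 output row(s).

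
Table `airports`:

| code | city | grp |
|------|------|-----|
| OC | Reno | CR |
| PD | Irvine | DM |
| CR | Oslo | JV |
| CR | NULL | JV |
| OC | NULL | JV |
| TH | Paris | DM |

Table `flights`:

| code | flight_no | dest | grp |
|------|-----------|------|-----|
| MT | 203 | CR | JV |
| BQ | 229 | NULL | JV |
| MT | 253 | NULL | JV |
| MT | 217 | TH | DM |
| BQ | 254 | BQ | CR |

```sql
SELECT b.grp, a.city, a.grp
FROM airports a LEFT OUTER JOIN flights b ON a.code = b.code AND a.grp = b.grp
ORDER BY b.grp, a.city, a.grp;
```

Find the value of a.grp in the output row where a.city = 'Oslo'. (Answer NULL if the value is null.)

JV

LEFT JOIN keeps every row from `airports`; unmatched rows get NULL for `flights`'s columns.
Matching on a.code = b.code AND a.grp = b.grp.
Matched pairs: 0; unmatched a rows kept: 6.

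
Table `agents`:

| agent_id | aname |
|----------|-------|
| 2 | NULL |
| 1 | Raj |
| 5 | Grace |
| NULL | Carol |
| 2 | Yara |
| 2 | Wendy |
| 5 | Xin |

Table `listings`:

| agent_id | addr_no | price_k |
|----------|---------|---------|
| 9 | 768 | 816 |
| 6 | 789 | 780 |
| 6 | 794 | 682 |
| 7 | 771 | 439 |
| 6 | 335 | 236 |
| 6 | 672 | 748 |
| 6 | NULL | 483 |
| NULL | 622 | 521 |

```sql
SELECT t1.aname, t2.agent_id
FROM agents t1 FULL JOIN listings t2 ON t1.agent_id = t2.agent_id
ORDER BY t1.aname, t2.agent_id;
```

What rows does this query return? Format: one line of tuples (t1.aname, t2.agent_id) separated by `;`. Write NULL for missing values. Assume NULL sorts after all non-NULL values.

FULL OUTER JOIN keeps every row from both sides; unmatched rows get NULL for the other side's columns.
Matching on t1.agent_id = t2.agent_id. A NULL in a compared column never satisfies the condition.
- agent_id=2: no t2 row matches, row kept with t2 columns NULL.
- agent_id=1: no t2 row matches, row kept with t2 columns NULL.
- agent_id=5: no t2 row matches, row kept with t2 columns NULL.
- agent_id=NULL: no t2 row matches, row kept with t2 columns NULL.
- agent_id=2: no t2 row matches, row kept with t2 columns NULL.
- agent_id=2: no t2 row matches, row kept with t2 columns NULL.
- agent_id=5: no t2 row matches, row kept with t2 columns NULL.
- 8 row(s) from t2 found no t1 partner → padded with NULL.

(Carol, NULL); (Grace, NULL); (Raj, NULL); (Wendy, NULL); (Xin, NULL); (Yara, NULL); (NULL, 6); (NULL, 6); (NULL, 6); (NULL, 6); (NULL, 6); (NULL, 7); (NULL, 9); (NULL, NULL); (NULL, NULL)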